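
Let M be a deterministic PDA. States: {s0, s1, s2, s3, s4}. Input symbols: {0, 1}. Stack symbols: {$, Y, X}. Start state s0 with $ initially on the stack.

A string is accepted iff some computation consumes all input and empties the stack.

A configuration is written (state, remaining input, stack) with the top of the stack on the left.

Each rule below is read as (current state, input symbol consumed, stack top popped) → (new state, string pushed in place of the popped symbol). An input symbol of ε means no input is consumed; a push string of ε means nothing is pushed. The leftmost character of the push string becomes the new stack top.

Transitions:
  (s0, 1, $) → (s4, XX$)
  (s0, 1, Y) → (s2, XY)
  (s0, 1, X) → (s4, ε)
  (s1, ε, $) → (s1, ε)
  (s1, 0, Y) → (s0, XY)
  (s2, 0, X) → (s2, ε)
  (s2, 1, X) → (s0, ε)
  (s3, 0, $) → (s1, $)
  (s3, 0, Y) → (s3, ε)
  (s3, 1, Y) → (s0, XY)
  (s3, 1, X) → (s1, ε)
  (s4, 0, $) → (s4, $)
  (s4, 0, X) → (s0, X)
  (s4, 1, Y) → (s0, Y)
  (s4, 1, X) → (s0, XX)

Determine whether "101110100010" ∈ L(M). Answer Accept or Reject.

Reject

(s0, 101110100010, $)
  read 1, top $: go to s4, push XX$ → (s4, 01110100010, XX$)
  read 0, top X: go to s0, push X → (s0, 1110100010, XX$)
  read 1, top X: go to s4, push ε → (s4, 110100010, X$)
  read 1, top X: go to s0, push XX → (s0, 10100010, XX$)
  read 1, top X: go to s4, push ε → (s4, 0100010, X$)
  read 0, top X: go to s0, push X → (s0, 100010, X$)
  read 1, top X: go to s4, push ε → (s4, 00010, $)
  read 0, top $: go to s4, push $ → (s4, 0010, $)
  read 0, top $: go to s4, push $ → (s4, 010, $)
  read 0, top $: go to s4, push $ → (s4, 10, $)
No transition applies at (s4, 10, $); input not fully consumed.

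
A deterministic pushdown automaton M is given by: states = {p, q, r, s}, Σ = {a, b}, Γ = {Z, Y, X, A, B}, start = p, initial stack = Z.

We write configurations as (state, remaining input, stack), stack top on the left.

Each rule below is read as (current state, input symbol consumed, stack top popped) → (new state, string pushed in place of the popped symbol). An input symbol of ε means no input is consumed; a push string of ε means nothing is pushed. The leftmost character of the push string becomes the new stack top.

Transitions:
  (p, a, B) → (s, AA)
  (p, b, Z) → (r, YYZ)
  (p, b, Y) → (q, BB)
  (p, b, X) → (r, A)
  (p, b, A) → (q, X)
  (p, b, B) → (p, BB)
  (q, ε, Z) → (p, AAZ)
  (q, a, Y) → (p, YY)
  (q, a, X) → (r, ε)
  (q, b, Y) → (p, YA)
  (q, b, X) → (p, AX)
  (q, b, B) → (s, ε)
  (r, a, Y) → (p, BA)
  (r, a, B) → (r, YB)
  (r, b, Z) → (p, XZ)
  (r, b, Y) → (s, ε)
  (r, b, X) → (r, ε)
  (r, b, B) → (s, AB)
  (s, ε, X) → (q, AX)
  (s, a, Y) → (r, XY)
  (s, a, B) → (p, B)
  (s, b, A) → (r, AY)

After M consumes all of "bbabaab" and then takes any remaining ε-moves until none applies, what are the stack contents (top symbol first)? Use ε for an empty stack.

(p, bbabaab, Z)
  read b, top Z: go to r, push YYZ → (r, babaab, YYZ)
  read b, top Y: go to s, push ε → (s, abaab, YZ)
  read a, top Y: go to r, push XY → (r, baab, XYZ)
  read b, top X: go to r, push ε → (r, aab, YZ)
  read a, top Y: go to p, push BA → (p, ab, BAZ)
  read a, top B: go to s, push AA → (s, b, AAAZ)
  read b, top A: go to r, push AY → (r, ε, AYAAZ)
All input consumed in state r with stack AYAAZ.

AYAAZ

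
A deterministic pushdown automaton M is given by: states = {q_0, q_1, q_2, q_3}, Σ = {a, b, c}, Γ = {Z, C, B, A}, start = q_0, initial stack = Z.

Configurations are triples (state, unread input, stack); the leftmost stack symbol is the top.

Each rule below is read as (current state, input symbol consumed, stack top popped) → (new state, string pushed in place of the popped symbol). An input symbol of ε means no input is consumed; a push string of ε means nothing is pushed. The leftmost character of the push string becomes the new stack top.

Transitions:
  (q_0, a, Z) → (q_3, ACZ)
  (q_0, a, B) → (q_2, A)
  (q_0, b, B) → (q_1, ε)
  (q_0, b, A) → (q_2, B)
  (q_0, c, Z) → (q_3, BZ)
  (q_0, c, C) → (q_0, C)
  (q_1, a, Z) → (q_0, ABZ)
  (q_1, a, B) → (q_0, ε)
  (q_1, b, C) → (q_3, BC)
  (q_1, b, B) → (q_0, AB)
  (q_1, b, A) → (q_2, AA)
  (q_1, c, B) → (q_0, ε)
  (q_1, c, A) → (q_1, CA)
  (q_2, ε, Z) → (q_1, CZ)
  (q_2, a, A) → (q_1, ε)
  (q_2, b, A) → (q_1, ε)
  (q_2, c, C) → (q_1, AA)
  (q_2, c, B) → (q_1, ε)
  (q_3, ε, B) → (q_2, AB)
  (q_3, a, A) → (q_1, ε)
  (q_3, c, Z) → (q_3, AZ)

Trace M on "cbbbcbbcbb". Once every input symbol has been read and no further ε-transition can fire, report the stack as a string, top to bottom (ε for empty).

(q_0, cbbbcbbcbb, Z) ⊢ (q_3, bbbcbbcbb, BZ) ⊢ (q_2, bbbcbbcbb, ABZ) ⊢ (q_1, bbcbbcbb, BZ) ⊢ (q_0, bcbbcbb, ABZ) ⊢ (q_2, cbbcbb, BBZ) ⊢ (q_1, bbcbb, BZ) ⊢ (q_0, bcbb, ABZ) ⊢ (q_2, cbb, BBZ) ⊢ (q_1, bb, BZ) ⊢ (q_0, b, ABZ) ⊢ (q_2, ε, BBZ)
All input consumed in state q_2 with stack BBZ.

BBZ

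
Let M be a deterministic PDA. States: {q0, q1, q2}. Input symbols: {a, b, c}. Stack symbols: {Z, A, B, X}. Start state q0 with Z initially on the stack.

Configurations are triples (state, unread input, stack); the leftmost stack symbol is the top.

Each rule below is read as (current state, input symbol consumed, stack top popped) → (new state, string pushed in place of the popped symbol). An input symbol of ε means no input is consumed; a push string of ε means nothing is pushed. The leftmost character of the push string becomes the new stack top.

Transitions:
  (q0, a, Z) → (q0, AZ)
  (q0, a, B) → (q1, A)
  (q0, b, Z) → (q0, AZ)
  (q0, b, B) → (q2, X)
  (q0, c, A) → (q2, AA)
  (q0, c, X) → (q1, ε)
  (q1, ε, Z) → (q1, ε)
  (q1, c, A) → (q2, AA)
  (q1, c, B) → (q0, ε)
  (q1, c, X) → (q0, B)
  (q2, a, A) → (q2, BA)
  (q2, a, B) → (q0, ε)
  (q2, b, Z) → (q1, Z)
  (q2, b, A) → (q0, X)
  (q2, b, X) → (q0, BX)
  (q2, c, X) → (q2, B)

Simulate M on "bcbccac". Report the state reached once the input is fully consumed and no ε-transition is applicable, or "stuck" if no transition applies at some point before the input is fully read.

(q0, bcbccac, Z)
  read b, top Z: go to q0, push AZ → (q0, cbccac, AZ)
  read c, top A: go to q2, push AA → (q2, bccac, AAZ)
  read b, top A: go to q0, push X → (q0, ccac, XAZ)
  read c, top X: go to q1, push ε → (q1, cac, AZ)
  read c, top A: go to q2, push AA → (q2, ac, AAZ)
  read a, top A: go to q2, push BA → (q2, c, BAAZ)
No transition for (q2, c, top B); M blocks with input c remaining.

stuck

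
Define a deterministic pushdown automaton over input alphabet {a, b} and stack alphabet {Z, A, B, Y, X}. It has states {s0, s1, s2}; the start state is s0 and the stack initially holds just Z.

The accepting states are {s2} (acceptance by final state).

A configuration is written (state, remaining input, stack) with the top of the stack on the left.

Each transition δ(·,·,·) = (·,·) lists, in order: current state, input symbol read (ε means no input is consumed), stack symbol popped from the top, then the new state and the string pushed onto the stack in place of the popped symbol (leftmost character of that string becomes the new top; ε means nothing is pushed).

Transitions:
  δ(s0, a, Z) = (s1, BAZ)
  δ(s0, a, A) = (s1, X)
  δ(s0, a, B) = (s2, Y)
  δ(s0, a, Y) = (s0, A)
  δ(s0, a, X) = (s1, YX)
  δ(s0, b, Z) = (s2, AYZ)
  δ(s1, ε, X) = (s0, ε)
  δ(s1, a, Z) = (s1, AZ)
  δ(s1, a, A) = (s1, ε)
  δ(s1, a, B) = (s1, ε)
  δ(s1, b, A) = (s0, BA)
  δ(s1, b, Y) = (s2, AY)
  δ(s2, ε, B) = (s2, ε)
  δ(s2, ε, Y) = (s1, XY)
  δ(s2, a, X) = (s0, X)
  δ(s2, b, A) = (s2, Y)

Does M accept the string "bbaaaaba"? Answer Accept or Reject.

(s0, bbaaaaba, Z)
  read b, top Z: go to s2, push AYZ → (s2, baaaaba, AYZ)
  read b, top A: go to s2, push Y → (s2, aaaaba, YYZ)
  ε-move, top Y: go to s1, push XY → (s1, aaaaba, XYYZ)
  ε-move, top X: go to s0, push ε → (s0, aaaaba, YYZ)
  read a, top Y: go to s0, push A → (s0, aaaba, AYZ)
  read a, top A: go to s1, push X → (s1, aaba, XYZ)
  ε-move, top X: go to s0, push ε → (s0, aaba, YZ)
  read a, top Y: go to s0, push A → (s0, aba, AZ)
  read a, top A: go to s1, push X → (s1, ba, XZ)
  ε-move, top X: go to s0, push ε → (s0, ba, Z)
  read b, top Z: go to s2, push AYZ → (s2, a, AYZ)
No transition applies at (s2, a, AYZ); input not fully consumed.

Reject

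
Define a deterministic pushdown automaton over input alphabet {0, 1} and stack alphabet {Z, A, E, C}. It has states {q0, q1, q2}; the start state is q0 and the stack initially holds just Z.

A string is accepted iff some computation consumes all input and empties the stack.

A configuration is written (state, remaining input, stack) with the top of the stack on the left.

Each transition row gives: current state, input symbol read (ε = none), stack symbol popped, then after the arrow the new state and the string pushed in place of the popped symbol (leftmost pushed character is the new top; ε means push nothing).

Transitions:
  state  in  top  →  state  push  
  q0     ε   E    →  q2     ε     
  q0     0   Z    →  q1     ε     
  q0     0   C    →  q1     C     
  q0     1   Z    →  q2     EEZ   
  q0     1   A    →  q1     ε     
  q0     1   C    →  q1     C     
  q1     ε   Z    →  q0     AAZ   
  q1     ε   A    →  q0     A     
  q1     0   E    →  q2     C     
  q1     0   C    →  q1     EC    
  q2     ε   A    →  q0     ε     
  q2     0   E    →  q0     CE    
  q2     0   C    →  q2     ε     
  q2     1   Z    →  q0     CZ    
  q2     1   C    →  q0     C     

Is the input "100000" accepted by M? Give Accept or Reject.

(q0, 100000, Z)
  read 1, top Z: go to q2, push EEZ → (q2, 00000, EEZ)
  read 0, top E: go to q0, push CE → (q0, 0000, CEEZ)
  read 0, top C: go to q1, push C → (q1, 000, CEEZ)
  read 0, top C: go to q1, push EC → (q1, 00, ECEEZ)
  read 0, top E: go to q2, push C → (q2, 0, CCEEZ)
  read 0, top C: go to q2, push ε → (q2, ε, CEEZ)
All input consumed; stack is CEEZ, not empty, and no further ε-move applies.

Reject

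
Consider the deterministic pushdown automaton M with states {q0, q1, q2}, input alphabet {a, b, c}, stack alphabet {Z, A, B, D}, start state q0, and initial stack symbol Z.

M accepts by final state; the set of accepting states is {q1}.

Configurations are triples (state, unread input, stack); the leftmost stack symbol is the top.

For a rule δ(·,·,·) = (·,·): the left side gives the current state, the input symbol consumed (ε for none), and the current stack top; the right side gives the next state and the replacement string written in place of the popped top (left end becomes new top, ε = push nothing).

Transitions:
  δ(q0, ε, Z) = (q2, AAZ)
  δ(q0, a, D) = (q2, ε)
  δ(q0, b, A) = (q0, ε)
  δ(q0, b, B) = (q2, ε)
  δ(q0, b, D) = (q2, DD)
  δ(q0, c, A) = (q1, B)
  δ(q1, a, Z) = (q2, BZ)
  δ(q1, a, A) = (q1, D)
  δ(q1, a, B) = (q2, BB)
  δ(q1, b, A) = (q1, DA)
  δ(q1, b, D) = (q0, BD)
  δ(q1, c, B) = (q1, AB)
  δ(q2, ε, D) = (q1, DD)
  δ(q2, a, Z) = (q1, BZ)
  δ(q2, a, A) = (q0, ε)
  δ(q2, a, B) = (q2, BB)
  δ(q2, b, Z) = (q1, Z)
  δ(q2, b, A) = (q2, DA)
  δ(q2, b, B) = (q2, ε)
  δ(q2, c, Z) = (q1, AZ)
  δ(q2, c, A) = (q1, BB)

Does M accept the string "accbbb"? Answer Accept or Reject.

Accept

(q0, accbbb, Z)
  ε-move, top Z: go to q2, push AAZ → (q2, accbbb, AAZ)
  read a, top A: go to q0, push ε → (q0, ccbbb, AZ)
  read c, top A: go to q1, push B → (q1, cbbb, BZ)
  read c, top B: go to q1, push AB → (q1, bbb, ABZ)
  read b, top A: go to q1, push DA → (q1, bb, DABZ)
  read b, top D: go to q0, push BD → (q0, b, BDABZ)
  read b, top B: go to q2, push ε → (q2, ε, DABZ)
  ε-move, top D: go to q1, push DD → (q1, ε, DDABZ)
All input consumed; state q1 ∈ F.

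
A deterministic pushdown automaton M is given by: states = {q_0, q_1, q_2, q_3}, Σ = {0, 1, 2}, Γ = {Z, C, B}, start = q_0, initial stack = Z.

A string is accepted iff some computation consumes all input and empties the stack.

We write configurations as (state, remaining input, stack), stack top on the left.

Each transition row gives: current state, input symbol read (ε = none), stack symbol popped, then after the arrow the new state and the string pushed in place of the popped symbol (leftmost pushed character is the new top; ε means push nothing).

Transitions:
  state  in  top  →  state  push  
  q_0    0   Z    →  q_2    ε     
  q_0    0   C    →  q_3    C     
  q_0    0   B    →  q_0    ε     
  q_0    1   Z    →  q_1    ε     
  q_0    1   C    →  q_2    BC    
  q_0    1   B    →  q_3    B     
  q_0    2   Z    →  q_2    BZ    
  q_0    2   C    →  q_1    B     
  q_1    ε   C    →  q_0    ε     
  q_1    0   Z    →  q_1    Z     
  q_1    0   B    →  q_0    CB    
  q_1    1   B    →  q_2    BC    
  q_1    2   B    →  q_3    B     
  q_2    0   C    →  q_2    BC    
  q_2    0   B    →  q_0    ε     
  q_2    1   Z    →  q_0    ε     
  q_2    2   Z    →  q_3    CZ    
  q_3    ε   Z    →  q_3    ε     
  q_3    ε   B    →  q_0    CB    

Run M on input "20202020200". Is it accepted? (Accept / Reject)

Accept

(q_0, 20202020200, Z)
  read 2, top Z: go to q_2, push BZ → (q_2, 0202020200, BZ)
  read 0, top B: go to q_0, push ε → (q_0, 202020200, Z)
  read 2, top Z: go to q_2, push BZ → (q_2, 02020200, BZ)
  read 0, top B: go to q_0, push ε → (q_0, 2020200, Z)
  read 2, top Z: go to q_2, push BZ → (q_2, 020200, BZ)
  read 0, top B: go to q_0, push ε → (q_0, 20200, Z)
  read 2, top Z: go to q_2, push BZ → (q_2, 0200, BZ)
  read 0, top B: go to q_0, push ε → (q_0, 200, Z)
  read 2, top Z: go to q_2, push BZ → (q_2, 00, BZ)
  read 0, top B: go to q_0, push ε → (q_0, 0, Z)
  read 0, top Z: go to q_2, push ε → (q_2, ε, ε)
All input consumed and the stack is empty.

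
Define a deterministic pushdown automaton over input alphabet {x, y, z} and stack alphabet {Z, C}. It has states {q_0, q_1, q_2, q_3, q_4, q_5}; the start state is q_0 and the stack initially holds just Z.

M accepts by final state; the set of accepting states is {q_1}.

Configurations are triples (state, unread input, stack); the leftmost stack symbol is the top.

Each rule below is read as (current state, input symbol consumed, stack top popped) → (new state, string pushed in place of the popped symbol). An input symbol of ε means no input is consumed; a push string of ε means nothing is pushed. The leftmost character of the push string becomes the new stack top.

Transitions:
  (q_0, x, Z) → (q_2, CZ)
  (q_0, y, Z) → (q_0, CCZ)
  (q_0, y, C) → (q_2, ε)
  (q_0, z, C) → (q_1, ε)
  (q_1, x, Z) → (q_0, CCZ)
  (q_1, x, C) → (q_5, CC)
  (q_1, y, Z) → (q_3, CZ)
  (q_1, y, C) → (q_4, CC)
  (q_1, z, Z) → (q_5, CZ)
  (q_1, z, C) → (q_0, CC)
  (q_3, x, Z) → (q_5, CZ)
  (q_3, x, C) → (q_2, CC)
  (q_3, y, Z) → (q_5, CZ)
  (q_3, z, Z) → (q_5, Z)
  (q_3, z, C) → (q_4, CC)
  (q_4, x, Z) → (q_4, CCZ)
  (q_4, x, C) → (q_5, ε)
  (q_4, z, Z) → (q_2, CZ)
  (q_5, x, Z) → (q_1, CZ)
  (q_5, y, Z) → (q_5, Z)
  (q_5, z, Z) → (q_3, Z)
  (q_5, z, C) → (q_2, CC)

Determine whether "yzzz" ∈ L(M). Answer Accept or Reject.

Accept

(q_0, yzzz, Z) ⊢ (q_0, zzz, CCZ) ⊢ (q_1, zz, CZ) ⊢ (q_0, z, CCZ) ⊢ (q_1, ε, CZ)
All input consumed; state q_1 ∈ F.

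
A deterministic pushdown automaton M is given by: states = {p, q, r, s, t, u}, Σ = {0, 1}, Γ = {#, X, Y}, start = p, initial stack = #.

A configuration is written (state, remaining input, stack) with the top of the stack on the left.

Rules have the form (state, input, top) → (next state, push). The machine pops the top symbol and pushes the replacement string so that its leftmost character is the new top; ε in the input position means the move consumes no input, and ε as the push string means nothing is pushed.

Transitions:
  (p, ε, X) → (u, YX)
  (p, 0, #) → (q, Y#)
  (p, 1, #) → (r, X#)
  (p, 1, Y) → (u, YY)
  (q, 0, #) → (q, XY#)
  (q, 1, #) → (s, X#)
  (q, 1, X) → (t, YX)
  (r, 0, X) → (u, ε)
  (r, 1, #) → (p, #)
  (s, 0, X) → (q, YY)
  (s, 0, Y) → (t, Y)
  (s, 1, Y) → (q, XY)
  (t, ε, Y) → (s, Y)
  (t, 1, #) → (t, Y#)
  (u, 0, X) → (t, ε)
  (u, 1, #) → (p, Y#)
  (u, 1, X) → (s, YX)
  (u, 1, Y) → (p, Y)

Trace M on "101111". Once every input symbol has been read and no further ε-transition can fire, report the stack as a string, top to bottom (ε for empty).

YYY#

(p, 101111, #)
  read 1, top #: go to r, push X# → (r, 01111, X#)
  read 0, top X: go to u, push ε → (u, 1111, #)
  read 1, top #: go to p, push Y# → (p, 111, Y#)
  read 1, top Y: go to u, push YY → (u, 11, YY#)
  read 1, top Y: go to p, push Y → (p, 1, YY#)
  read 1, top Y: go to u, push YY → (u, ε, YYY#)
All input consumed in state u with stack YYY#.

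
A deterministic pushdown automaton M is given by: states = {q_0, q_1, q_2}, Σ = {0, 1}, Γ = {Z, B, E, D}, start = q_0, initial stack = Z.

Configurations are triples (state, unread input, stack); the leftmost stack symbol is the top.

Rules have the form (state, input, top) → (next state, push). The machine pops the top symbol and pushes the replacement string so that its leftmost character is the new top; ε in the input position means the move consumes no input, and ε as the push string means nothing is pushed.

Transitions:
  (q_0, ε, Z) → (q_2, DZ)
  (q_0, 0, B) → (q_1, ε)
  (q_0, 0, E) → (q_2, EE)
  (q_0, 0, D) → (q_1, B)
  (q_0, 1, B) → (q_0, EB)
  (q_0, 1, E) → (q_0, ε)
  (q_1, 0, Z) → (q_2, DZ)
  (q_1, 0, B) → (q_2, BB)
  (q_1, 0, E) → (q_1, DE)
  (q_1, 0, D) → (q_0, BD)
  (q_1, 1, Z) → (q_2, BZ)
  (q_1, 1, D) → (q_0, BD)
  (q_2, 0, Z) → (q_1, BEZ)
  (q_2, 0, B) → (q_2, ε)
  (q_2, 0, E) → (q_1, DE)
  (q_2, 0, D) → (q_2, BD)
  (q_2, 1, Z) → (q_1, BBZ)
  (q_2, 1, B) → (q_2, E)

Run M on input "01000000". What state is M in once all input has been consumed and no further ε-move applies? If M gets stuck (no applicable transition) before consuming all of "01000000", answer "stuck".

(q_0, 01000000, Z)
  ε-move, top Z: go to q_2, push DZ → (q_2, 01000000, DZ)
  read 0, top D: go to q_2, push BD → (q_2, 1000000, BDZ)
  read 1, top B: go to q_2, push E → (q_2, 000000, EDZ)
  read 0, top E: go to q_1, push DE → (q_1, 00000, DEDZ)
  read 0, top D: go to q_0, push BD → (q_0, 0000, BDEDZ)
  read 0, top B: go to q_1, push ε → (q_1, 000, DEDZ)
  read 0, top D: go to q_0, push BD → (q_0, 00, BDEDZ)
  read 0, top B: go to q_1, push ε → (q_1, 0, DEDZ)
  read 0, top D: go to q_0, push BD → (q_0, ε, BDEDZ)
All input consumed; M is in state q_0.

q_0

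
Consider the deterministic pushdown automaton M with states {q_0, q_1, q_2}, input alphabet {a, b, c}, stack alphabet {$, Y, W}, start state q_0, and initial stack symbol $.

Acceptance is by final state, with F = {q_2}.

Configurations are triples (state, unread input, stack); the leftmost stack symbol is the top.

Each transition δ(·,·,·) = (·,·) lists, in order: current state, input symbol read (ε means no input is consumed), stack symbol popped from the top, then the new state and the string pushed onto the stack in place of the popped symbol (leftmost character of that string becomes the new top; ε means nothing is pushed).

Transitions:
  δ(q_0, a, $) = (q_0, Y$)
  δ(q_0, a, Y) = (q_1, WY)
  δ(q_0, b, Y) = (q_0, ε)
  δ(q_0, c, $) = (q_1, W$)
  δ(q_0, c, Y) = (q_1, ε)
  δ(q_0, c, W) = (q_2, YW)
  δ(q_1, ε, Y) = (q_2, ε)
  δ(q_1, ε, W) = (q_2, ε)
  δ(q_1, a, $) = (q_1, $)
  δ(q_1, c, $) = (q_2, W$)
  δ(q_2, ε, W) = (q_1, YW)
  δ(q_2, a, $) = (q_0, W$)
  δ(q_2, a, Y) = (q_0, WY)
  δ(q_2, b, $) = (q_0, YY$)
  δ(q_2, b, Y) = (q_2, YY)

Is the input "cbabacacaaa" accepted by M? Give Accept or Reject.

(q_0, cbabacacaaa, $) ⊢ (q_1, babacacaaa, W$) ⊢ (q_2, babacacaaa, $) ⊢ (q_0, abacacaaa, YY$) ⊢ (q_1, bacacaaa, WYY$) ⊢ (q_2, bacacaaa, YY$) ⊢ (q_2, acacaaa, YYY$) ⊢ (q_0, cacaaa, WYYY$) ⊢ (q_2, acaaa, YWYYY$) ⊢ (q_0, caaa, WYWYYY$) ⊢ (q_2, aaa, YWYWYYY$) ⊢ (q_0, aa, WYWYWYYY$)
No transition applies at (q_0, aa, WYWYWYYY$); input not fully consumed.

Reject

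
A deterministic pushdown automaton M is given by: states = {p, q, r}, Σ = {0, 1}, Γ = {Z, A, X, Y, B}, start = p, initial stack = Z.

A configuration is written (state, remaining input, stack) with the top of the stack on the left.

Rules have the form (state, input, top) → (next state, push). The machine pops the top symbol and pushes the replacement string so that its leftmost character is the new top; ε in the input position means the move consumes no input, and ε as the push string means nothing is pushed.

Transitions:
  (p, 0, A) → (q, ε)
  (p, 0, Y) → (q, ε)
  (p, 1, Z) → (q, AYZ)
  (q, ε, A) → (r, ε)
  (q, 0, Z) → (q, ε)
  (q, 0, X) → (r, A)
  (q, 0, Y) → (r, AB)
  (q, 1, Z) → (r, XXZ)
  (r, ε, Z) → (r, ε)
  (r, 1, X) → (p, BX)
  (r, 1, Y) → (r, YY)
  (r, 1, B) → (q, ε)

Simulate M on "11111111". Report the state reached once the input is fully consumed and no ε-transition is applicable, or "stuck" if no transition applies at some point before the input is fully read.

(p, 11111111, Z)
  read 1, top Z: go to q, push AYZ → (q, 1111111, AYZ)
  ε-move, top A: go to r, push ε → (r, 1111111, YZ)
  read 1, top Y: go to r, push YY → (r, 111111, YYZ)
  read 1, top Y: go to r, push YY → (r, 11111, YYYZ)
  read 1, top Y: go to r, push YY → (r, 1111, YYYYZ)
  read 1, top Y: go to r, push YY → (r, 111, YYYYYZ)
  read 1, top Y: go to r, push YY → (r, 11, YYYYYYZ)
  read 1, top Y: go to r, push YY → (r, 1, YYYYYYYZ)
  read 1, top Y: go to r, push YY → (r, ε, YYYYYYYYZ)
All input consumed; M is in state r.

r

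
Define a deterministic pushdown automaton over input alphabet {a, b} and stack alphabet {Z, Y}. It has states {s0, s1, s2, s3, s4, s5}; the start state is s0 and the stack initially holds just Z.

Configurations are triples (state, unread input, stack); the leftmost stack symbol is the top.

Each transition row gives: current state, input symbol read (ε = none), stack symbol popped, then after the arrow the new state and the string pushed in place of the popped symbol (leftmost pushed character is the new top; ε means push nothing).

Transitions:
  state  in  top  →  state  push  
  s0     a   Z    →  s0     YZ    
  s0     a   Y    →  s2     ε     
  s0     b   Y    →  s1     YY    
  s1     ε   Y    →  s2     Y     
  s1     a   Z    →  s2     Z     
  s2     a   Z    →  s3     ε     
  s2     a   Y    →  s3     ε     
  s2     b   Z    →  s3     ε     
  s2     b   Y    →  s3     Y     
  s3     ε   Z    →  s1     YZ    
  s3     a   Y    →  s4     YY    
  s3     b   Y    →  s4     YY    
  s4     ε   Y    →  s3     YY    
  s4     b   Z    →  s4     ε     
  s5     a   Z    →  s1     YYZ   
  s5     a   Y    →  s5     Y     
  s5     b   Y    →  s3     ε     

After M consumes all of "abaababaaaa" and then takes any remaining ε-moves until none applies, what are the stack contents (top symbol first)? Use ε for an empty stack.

YYYYYYYYYYYYYYYYYZ

(s0, abaababaaaa, Z) ⊢ (s0, baababaaaa, YZ) ⊢ (s1, aababaaaa, YYZ) ⊢ (s2, aababaaaa, YYZ) ⊢ (s3, ababaaaa, YZ) ⊢ (s4, babaaaa, YYZ) ⊢ (s3, babaaaa, YYYZ) ⊢ (s4, abaaaa, YYYYZ) ⊢ (s3, abaaaa, YYYYYZ) ⊢ (s4, baaaa, YYYYYYZ) ⊢ (s3, baaaa, YYYYYYYZ) ⊢ (s4, aaaa, YYYYYYYYZ) ⊢ (s3, aaaa, YYYYYYYYYZ) ⊢ (s4, aaa, YYYYYYYYYYZ) ⊢ (s3, aaa, YYYYYYYYYYYZ) ⊢ (s4, aa, YYYYYYYYYYYYZ) ⊢ (s3, aa, YYYYYYYYYYYYYZ) ⊢ (s4, a, YYYYYYYYYYYYYYZ) ⊢ (s3, a, YYYYYYYYYYYYYYYZ) ⊢ (s4, ε, YYYYYYYYYYYYYYYYZ) ⊢ (s3, ε, YYYYYYYYYYYYYYYYYZ)
All input consumed in state s3 with stack YYYYYYYYYYYYYYYYYZ.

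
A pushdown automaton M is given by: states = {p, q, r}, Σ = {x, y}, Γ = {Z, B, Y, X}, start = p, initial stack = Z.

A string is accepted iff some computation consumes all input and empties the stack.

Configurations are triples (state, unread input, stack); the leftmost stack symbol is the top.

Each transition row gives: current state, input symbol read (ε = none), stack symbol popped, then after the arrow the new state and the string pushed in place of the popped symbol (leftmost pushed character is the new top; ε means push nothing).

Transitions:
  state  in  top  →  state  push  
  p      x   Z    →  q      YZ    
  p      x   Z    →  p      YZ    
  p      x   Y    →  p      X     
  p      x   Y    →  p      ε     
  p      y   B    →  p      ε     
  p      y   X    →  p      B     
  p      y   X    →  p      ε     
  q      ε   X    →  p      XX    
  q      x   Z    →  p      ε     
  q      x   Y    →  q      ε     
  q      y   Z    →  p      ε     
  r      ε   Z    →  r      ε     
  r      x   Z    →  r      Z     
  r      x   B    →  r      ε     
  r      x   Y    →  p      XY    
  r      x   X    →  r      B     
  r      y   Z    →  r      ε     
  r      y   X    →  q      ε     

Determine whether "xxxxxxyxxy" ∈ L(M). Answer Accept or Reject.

One accepting computation: (p, xxxxxxyxxy, Z) ⊢ (p, xxxxxyxxy, YZ) ⊢ (p, xxxxyxxy, Z) ⊢ (p, xxxyxxy, YZ) ⊢ (p, xxyxxy, Z) ⊢ (p, xyxxy, YZ) ⊢ (p, yxxy, XZ) ⊢ (p, xxy, Z) ⊢ (q, xy, YZ) ⊢ (q, y, Z) ⊢ (p, ε, ε)
All input consumed and the stack is empty.

Accept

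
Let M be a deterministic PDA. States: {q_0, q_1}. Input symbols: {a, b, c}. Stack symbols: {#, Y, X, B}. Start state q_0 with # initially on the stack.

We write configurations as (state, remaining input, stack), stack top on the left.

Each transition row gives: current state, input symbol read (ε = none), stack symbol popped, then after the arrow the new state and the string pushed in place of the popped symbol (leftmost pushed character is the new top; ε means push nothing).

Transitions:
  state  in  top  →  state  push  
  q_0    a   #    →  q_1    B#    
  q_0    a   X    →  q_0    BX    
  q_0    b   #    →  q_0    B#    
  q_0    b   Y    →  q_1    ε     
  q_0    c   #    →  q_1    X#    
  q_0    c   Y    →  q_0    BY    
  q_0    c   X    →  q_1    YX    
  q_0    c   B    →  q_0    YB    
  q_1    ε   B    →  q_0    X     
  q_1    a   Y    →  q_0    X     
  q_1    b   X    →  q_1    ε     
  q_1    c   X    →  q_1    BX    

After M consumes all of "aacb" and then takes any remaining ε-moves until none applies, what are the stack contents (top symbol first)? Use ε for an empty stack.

XX#

(q_0, aacb, #) ⊢ (q_1, acb, B#) ⊢ (q_0, acb, X#) ⊢ (q_0, cb, BX#) ⊢ (q_0, b, YBX#) ⊢ (q_1, ε, BX#) ⊢ (q_0, ε, XX#)
All input consumed in state q_0 with stack XX#.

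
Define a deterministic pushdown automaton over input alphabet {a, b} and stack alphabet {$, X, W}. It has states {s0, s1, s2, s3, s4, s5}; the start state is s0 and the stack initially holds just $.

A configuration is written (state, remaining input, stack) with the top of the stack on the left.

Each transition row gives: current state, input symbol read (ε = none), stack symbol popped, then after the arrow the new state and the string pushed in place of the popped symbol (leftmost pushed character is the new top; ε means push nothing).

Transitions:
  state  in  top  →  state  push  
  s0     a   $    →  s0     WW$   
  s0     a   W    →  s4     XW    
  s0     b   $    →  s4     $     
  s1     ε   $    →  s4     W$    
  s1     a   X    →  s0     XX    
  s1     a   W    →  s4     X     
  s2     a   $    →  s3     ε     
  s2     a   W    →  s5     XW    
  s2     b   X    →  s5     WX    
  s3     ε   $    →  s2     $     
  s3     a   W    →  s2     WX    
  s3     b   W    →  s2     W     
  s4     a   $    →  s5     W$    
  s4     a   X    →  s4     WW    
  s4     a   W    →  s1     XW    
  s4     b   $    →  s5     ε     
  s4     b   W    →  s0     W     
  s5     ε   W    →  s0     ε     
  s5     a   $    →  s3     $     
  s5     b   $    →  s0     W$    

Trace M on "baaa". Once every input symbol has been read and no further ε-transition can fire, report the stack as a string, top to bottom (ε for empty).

(s0, baaa, $) ⊢ (s4, aaa, $) ⊢ (s5, aa, W$) ⊢ (s0, aa, $) ⊢ (s0, a, WW$) ⊢ (s4, ε, XWW$)
All input consumed in state s4 with stack XWW$.

XWW$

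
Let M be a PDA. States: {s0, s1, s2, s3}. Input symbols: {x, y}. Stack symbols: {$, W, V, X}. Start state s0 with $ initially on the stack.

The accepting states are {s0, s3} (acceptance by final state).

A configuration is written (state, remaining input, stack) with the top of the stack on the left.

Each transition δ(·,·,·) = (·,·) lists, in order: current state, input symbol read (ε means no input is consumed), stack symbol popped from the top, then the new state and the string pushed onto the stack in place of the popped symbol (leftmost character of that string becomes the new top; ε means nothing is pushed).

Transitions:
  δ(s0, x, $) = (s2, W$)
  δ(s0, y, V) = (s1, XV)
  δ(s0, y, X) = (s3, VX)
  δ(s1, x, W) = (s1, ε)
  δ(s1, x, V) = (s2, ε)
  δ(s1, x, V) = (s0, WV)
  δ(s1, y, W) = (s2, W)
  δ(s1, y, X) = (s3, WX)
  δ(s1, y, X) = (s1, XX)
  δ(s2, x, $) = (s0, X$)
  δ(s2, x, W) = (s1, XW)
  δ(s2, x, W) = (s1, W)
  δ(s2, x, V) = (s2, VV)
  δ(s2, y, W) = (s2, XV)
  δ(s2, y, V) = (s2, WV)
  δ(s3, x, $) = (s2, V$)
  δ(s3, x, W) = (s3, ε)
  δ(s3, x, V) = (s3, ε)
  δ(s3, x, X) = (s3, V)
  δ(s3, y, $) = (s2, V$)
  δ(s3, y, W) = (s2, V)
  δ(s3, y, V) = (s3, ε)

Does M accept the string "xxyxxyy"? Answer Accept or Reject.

No computation consumes all input and reaches a final state.

Reject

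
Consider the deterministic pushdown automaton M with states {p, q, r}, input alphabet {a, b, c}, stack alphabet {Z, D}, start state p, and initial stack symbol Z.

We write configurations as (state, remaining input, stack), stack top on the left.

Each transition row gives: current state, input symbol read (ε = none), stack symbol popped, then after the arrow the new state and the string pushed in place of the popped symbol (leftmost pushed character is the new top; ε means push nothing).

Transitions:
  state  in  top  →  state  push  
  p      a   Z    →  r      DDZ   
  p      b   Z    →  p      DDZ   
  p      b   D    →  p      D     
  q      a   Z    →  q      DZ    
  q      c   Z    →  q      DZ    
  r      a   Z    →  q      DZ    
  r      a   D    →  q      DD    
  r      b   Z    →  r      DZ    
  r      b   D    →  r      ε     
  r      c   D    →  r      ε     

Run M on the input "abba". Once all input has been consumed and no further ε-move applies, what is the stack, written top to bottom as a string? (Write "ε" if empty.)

DZ

(p, abba, Z)
  read a, top Z: go to r, push DDZ → (r, bba, DDZ)
  read b, top D: go to r, push ε → (r, ba, DZ)
  read b, top D: go to r, push ε → (r, a, Z)
  read a, top Z: go to q, push DZ → (q, ε, DZ)
All input consumed in state q with stack DZ.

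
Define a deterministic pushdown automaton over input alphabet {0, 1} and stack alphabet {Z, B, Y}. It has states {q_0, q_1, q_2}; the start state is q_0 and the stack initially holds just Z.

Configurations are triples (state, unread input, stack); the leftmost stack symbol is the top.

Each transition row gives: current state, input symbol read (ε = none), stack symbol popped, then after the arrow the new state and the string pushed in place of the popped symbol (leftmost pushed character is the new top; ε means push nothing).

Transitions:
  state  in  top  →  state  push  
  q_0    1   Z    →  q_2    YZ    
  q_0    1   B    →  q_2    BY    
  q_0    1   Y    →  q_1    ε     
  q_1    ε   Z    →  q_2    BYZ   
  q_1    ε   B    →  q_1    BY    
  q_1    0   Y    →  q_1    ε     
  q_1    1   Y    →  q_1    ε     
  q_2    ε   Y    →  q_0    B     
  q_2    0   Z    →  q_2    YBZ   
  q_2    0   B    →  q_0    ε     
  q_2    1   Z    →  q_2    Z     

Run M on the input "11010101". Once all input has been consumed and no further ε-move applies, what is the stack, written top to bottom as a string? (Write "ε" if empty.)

(q_0, 11010101, Z) ⊢ (q_2, 1010101, YZ) ⊢ (q_0, 1010101, BZ) ⊢ (q_2, 010101, BYZ) ⊢ (q_0, 10101, YZ) ⊢ (q_1, 0101, Z) ⊢ (q_2, 0101, BYZ) ⊢ (q_0, 101, YZ) ⊢ (q_1, 01, Z) ⊢ (q_2, 01, BYZ) ⊢ (q_0, 1, YZ) ⊢ (q_1, ε, Z) ⊢ (q_2, ε, BYZ)
All input consumed in state q_2 with stack BYZ.

BYZ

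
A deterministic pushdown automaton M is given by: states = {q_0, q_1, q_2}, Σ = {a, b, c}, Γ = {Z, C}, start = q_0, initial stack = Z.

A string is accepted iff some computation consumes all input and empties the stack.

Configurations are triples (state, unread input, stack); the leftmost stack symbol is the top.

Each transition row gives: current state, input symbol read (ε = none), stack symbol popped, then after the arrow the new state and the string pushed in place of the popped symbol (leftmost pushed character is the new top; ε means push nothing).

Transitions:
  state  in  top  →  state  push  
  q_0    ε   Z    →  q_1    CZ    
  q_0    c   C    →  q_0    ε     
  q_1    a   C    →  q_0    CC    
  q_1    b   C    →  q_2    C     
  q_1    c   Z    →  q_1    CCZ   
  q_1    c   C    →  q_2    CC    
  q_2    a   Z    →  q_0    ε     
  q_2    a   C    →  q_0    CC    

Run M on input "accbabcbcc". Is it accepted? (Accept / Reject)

Reject

(q_0, accbabcbcc, Z)
  ε-move, top Z: go to q_1, push CZ → (q_1, accbabcbcc, CZ)
  read a, top C: go to q_0, push CC → (q_0, ccbabcbcc, CCZ)
  read c, top C: go to q_0, push ε → (q_0, cbabcbcc, CZ)
  read c, top C: go to q_0, push ε → (q_0, babcbcc, Z)
  ε-move, top Z: go to q_1, push CZ → (q_1, babcbcc, CZ)
  read b, top C: go to q_2, push C → (q_2, abcbcc, CZ)
  read a, top C: go to q_0, push CC → (q_0, bcbcc, CCZ)
No transition applies at (q_0, bcbcc, CCZ); input not fully consumed.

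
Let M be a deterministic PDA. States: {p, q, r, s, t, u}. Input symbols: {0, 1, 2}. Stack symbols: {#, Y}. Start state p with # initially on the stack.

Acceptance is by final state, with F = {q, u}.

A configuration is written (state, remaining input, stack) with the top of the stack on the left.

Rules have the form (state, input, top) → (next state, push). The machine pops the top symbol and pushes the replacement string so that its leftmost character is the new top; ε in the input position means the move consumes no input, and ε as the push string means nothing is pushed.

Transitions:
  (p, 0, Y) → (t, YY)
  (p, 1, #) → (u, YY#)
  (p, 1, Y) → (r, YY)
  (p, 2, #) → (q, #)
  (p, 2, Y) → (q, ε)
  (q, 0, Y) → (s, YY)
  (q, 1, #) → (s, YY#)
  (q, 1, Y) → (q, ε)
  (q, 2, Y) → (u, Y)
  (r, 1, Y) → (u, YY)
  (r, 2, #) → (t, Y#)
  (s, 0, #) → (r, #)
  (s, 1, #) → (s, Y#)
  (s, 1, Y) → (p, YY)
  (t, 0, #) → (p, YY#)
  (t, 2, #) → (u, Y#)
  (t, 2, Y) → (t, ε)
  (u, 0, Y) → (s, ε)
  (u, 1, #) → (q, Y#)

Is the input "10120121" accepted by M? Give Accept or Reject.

Accept

(p, 10120121, #)
  read 1, top #: go to u, push YY# → (u, 0120121, YY#)
  read 0, top Y: go to s, push ε → (s, 120121, Y#)
  read 1, top Y: go to p, push YY → (p, 20121, YY#)
  read 2, top Y: go to q, push ε → (q, 0121, Y#)
  read 0, top Y: go to s, push YY → (s, 121, YY#)
  read 1, top Y: go to p, push YY → (p, 21, YYY#)
  read 2, top Y: go to q, push ε → (q, 1, YY#)
  read 1, top Y: go to q, push ε → (q, ε, Y#)
All input consumed; state q ∈ F.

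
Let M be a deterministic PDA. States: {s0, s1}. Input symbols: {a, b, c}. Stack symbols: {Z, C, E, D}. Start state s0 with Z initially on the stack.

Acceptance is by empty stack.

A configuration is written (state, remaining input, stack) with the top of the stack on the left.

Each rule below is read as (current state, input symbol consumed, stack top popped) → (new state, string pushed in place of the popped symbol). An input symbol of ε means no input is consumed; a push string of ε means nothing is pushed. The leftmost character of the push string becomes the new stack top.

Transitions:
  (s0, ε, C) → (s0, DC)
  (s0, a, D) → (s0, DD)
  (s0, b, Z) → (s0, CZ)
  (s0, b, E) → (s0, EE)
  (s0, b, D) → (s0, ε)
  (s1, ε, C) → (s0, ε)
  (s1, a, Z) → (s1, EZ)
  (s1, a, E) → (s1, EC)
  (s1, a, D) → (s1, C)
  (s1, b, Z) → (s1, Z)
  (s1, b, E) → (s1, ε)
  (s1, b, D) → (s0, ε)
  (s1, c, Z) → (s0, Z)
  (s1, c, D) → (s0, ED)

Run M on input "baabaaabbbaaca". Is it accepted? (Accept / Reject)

(s0, baabaaabbbaaca, Z)
  read b, top Z: go to s0, push CZ → (s0, aabaaabbbaaca, CZ)
  ε-move, top C: go to s0, push DC → (s0, aabaaabbbaaca, DCZ)
  read a, top D: go to s0, push DD → (s0, abaaabbbaaca, DDCZ)
  read a, top D: go to s0, push DD → (s0, baaabbbaaca, DDDCZ)
  read b, top D: go to s0, push ε → (s0, aaabbbaaca, DDCZ)
  read a, top D: go to s0, push DD → (s0, aabbbaaca, DDDCZ)
  read a, top D: go to s0, push DD → (s0, abbbaaca, DDDDCZ)
  read a, top D: go to s0, push DD → (s0, bbbaaca, DDDDDCZ)
  read b, top D: go to s0, push ε → (s0, bbaaca, DDDDCZ)
  read b, top D: go to s0, push ε → (s0, baaca, DDDCZ)
  read b, top D: go to s0, push ε → (s0, aaca, DDCZ)
  read a, top D: go to s0, push DD → (s0, aca, DDDCZ)
  read a, top D: go to s0, push DD → (s0, ca, DDDDCZ)
No transition applies at (s0, ca, DDDDCZ); input not fully consumed.

Reject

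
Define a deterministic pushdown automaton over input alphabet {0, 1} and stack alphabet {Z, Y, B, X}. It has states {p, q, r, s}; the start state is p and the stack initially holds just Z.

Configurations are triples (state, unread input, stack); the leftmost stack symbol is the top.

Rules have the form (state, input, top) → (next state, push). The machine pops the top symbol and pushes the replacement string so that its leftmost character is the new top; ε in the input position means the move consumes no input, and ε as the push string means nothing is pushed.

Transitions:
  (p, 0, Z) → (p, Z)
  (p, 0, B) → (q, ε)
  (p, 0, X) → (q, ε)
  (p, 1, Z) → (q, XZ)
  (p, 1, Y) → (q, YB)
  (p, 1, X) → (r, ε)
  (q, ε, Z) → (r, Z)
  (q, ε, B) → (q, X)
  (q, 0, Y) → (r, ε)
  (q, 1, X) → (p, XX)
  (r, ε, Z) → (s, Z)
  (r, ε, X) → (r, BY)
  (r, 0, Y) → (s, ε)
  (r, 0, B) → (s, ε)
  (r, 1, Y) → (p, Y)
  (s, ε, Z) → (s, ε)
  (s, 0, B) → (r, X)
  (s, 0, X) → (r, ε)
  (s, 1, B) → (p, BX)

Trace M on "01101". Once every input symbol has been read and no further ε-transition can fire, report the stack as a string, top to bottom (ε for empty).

(p, 01101, Z)
  read 0, top Z: go to p, push Z → (p, 1101, Z)
  read 1, top Z: go to q, push XZ → (q, 101, XZ)
  read 1, top X: go to p, push XX → (p, 01, XXZ)
  read 0, top X: go to q, push ε → (q, 1, XZ)
  read 1, top X: go to p, push XX → (p, ε, XXZ)
All input consumed in state p with stack XXZ.

XXZ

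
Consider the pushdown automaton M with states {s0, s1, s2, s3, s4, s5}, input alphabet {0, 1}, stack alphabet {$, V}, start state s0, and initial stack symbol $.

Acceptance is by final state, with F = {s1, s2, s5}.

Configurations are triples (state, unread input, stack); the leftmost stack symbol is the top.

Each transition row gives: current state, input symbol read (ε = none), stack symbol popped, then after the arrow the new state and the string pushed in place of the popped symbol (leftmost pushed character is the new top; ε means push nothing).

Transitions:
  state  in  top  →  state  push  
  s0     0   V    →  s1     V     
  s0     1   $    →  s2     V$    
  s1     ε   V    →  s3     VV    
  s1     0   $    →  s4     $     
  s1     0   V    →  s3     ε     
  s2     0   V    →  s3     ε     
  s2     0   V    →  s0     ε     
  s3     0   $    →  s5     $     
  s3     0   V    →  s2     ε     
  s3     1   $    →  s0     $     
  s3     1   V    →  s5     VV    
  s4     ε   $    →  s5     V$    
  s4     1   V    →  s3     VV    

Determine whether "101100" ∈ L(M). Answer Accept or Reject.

Accept

One accepting computation: (s0, 101100, $) ⊢ (s2, 01100, V$) ⊢ (s3, 1100, $) ⊢ (s0, 100, $) ⊢ (s2, 00, V$) ⊢ (s3, 0, $) ⊢ (s5, ε, $)
All input consumed and state s5 ∈ F.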